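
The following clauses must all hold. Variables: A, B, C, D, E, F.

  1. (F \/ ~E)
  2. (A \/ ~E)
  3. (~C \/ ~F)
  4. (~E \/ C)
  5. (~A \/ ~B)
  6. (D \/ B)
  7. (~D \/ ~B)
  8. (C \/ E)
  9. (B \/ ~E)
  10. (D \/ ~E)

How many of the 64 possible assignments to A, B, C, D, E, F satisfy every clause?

3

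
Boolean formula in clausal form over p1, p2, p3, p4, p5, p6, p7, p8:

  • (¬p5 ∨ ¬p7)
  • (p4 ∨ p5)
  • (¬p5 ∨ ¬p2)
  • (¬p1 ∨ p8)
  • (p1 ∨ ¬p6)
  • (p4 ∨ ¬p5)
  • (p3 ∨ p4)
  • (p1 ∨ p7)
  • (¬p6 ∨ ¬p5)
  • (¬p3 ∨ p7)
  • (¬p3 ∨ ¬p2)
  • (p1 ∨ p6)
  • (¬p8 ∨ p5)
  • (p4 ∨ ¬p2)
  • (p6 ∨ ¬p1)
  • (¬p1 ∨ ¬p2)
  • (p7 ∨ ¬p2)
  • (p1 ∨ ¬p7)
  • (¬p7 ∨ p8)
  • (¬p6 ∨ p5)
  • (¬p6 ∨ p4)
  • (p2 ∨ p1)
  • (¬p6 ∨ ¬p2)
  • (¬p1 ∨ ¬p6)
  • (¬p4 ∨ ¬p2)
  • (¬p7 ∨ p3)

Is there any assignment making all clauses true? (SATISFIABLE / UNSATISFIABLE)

UNSATISFIABLE

p1 = True:
  propagation gives p8=True, p5=True, p7=False, p2=False; an empty clause results — contradiction.
p1 = False:
  propagation gives p6=False; an empty clause results — contradiction.
Every branch closes, so no satisfying assignment exists.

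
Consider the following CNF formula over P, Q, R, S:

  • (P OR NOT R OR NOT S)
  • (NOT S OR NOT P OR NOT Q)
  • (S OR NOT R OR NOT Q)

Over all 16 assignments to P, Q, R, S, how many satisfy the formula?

Split on S, then P.
  S=1, P=1: remaining (Q,R) ∈ {(0,0); (0,1)} — 2.
  S=1, P=0: remaining (Q,R) ∈ {(0,0); (1,0)} — 2.
  S=0, P=1: remaining (Q,R) ∈ {(0,0); (0,1); (1,0)} — 3.
  S=0, P=0: remaining (Q,R) ∈ {(0,0); (0,1); (1,0)} — 3.
Total: 2 + 2 + 3 + 3 = 10.

10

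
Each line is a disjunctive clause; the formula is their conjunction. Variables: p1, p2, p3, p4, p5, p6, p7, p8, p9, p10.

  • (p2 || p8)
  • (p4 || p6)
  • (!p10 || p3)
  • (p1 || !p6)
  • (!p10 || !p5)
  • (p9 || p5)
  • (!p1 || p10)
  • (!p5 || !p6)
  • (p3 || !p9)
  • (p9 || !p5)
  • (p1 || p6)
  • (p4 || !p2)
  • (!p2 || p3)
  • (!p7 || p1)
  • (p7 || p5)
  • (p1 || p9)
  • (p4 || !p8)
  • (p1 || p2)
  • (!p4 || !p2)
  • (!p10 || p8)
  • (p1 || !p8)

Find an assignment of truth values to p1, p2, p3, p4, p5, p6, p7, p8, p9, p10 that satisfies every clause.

Pure literal: p3 appears only positively; assign p3 = True.
Try p1 = True.
  then p10 is forced to True.
  then p5 is forced to False.
  then p9 is forced to True.
  then p7 is forced to True.
  then p8 is forced to True.
  then p4 is forced to True.
  then p2 is forced to False.
p6 is now unconstrained; take p6 = False.
Check each clause:
  1. (p8 || p2) — p8 is true.
  2. (p4 || p6) — p4 is true.
  3. (!p10 || p3) — p3 is true.
  4. (p1 || !p6) — p1 is true.
  5. (!p10 || !p5) — !p5 is true.
  6. (p9 || p5) — p9 is true.
  7. (!p1 || p10) — p10 is true.
  8. (!p5 || !p6) — !p6 is true.
  9. (p3 || !p9) — p3 is true.
  10. (!p5 || p9) — p9 is true.
  11. (p1 || p6) — p1 is true.
  12. (!p2 || p4) — p4 is true.
  13. (!p2 || p3) — p3 is true.
  14. (p1 || !p7) — p1 is true.
  15. (p5 || p7) — p7 is true.
  16. (p1 || p9) — p1 is true.
  17. (p4 || !p8) — p4 is true.
  18. (p2 || p1) — p1 is true.
  19. (!p2 || !p4) — !p2 is true.
  20. (p8 || !p10) — p8 is true.
  21. (!p8 || p1) — p1 is true.

p1=T, p2=F, p3=T, p4=T, p5=F, p6=F, p7=T, p8=T, p9=T, p10=T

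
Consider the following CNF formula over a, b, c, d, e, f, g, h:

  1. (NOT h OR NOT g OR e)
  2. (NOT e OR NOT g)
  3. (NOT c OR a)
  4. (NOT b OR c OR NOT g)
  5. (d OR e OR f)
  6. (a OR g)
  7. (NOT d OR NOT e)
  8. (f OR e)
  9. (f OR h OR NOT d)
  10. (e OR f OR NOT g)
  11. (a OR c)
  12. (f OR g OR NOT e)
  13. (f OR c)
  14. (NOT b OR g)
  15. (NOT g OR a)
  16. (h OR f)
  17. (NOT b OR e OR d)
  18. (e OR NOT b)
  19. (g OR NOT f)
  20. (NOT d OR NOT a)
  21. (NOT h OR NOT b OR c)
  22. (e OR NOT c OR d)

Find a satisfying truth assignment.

a=1, b=0, c=0, d=0, e=0, f=1, g=1, h=0

b occurs only negated in the remaining clauses — set b = False.
Branch on a: take a = True.
  then d is forced to False.
Set c = False and propagate.
  then f is forced to True.
  then g is forced to True.
  then e is forced to False.
  then h is forced to False.
Check each clause:
  1. (e OR NOT h OR NOT g) — NOT h is true.
  2. (NOT g OR NOT e) — NOT e is true.
  3. (a OR NOT c) — a is true.
  4. (NOT b OR c OR NOT g) — NOT b is true.
  5. (f OR e OR d) — f is true.
  6. (a OR g) — a is true.
  7. (NOT d OR NOT e) — NOT e is true.
  8. (f OR e) — f is true.
  9. (f OR h OR NOT d) — NOT d is true.
  10. (e OR NOT g OR f) — f is true.
  11. (a OR c) — a is true.
  12. (NOT e OR g OR f) — NOT e is true.
  13. (f OR c) — f is true.
  14. (NOT b OR g) — NOT b is true.
  15. (NOT g OR a) — a is true.
  16. (f OR h) — f is true.
  17. (NOT b OR e OR d) — NOT b is true.
  18. (NOT b OR e) — NOT b is true.
  19. (NOT f OR g) — g is true.
  20. (NOT a OR NOT d) — NOT d is true.
  21. (c OR NOT h OR NOT b) — NOT h is true.
  22. (e OR NOT c OR d) — NOT c is true.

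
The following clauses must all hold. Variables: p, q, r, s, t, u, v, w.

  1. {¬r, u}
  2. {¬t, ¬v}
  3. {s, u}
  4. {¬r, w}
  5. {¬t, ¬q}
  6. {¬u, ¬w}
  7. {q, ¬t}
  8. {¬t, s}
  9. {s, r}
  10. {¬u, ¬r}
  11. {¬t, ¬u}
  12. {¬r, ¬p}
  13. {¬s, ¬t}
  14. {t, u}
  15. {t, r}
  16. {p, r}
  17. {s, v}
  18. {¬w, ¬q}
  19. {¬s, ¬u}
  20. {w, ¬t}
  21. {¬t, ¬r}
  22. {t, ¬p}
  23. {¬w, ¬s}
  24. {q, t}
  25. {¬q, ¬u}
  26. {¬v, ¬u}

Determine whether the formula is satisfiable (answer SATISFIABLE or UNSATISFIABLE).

UNSATISFIABLE

t = True:
  propagation gives v=False, q=False; an empty clause results — contradiction.
t = False:
  propagation gives u=True, w=False, r=False; an empty clause results — contradiction.
Every branch closes, so no satisfying assignment exists.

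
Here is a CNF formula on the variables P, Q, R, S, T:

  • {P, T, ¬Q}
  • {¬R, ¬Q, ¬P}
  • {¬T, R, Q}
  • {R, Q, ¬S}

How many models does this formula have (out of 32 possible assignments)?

Case analysis on Q and R:
  Q=T, R=T: remaining (P,S,T) ∈ {(F,F,T); (F,T,T)} — 2.
  Q=T, R=F: S free; 3 ways for (P,T) × 2^1 = 6.
  Q=F, R=T: P, S, T free → 2^3 = 8.
  Q=F, R=F: remaining (P,S,T) ∈ {(F,F,F); (T,F,F)} — 2.
Total: 2 + 6 + 8 + 2 = 18.

18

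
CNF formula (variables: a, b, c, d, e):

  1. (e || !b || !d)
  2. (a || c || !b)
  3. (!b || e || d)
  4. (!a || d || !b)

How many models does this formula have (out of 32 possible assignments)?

Case analysis on b and d:
  b=T, d=T: remaining (a,c,e) ∈ {(F,T,T); (T,F,T); (T,T,T)} — 3.
  b=T, d=F: remaining (a,c,e) ∈ {(F,T,T)} — 1.
  b=F, d=T: a, c, e free → 2^3 = 8.
  b=F, d=F: a, c, e free → 2^3 = 8.
Total: 3 + 1 + 8 + 8 = 20.

20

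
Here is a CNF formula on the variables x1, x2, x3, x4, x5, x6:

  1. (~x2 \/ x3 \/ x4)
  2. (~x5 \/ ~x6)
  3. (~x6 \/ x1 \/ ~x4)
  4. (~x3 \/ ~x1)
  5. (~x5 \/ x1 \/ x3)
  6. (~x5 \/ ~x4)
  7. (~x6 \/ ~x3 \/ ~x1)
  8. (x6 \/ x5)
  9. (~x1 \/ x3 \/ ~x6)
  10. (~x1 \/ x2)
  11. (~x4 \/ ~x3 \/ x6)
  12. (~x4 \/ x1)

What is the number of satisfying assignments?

Satisfying assignments:
  x1=F x2=F x3=F x4=F x5=F x6=T
  x1=F x2=F x3=T x4=F x5=F x6=T
  x1=F x2=F x3=T x4=F x5=T x6=F
  x1=F x2=T x3=T x4=F x5=F x6=T
  x1=F x2=T x3=T x4=F x5=T x6=F
Count: 5.

5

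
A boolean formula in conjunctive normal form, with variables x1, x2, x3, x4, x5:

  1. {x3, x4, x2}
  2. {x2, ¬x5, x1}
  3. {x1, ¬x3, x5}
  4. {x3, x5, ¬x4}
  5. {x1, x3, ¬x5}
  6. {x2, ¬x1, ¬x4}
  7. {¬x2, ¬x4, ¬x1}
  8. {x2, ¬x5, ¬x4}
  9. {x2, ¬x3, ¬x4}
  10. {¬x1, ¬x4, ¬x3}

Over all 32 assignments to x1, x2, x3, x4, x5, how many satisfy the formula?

Split on x4, then x1.
  x4=1, x1=1: a clause becomes empty — 0.
  x4=1, x1=0: remaining (x2,x3,x5) ∈ {(1,1,1)} — 1.
  x4=0, x1=1: x5 free; 3 ways for (x2,x3) × 2^1 = 6.
  x4=0, x1=0: remaining (x2,x3,x5) ∈ {(1,0,0); (1,1,1)} — 2.
Total: 0 + 1 + 6 + 2 = 9.

9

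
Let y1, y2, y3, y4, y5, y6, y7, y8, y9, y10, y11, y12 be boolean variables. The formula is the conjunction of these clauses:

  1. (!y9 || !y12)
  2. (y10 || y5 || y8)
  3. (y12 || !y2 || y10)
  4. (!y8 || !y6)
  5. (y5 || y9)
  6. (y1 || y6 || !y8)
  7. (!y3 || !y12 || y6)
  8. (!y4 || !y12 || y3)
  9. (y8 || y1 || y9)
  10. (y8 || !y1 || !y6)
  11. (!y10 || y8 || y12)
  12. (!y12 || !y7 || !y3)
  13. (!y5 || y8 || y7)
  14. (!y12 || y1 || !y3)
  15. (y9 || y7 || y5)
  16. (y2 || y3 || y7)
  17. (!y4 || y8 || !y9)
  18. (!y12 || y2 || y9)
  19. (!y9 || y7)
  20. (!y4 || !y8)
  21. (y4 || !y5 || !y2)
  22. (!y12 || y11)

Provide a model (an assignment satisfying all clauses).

y1=True, y2=True, y3=True, y4=False, y5=False, y6=False, y7=True, y8=True, y9=True, y10=True, y11=False, y12=False

Set y1 = True and propagate.
Try y2 = True.
Set y3 = True and propagate.
The remaining clauses are satisfied by y4 = False, y5 = False, y6 = False, y7 = True, y8 = True, y9 = True, y10 = True, y11 = False, y12 = False.
Every clause has at least one true literal under this assignment.
Check each clause:
  1. (!y12 || !y9) — !y12 is true.
  2. (y5 || y10 || y8) — y8 is true.
  3. (!y2 || y10 || y12) — y10 is true.
  4. (!y6 || !y8) — !y6 is true.
  5. (y5 || y9) — y9 is true.
  6. (!y8 || y1 || y6) — y1 is true.
  7. (y6 || !y3 || !y12) — !y12 is true.
  8. (y3 || !y4 || !y12) — y3 is true.
  9. (y9 || y8 || y1) — y8 is true.
  10. (y8 || !y6 || !y1) — y8 is true.
  11. (!y10 || y12 || y8) — y8 is true.
  12. (!y12 || !y3 || !y7) — !y12 is true.
  13. (!y5 || y7 || y8) — y8 is true.
  14. (y1 || !y3 || !y12) — y1 is true.
  15. (y9 || y7 || y5) — y9 is true.
  16. (y2 || y3 || y7) — y2 is true.
  17. (!y9 || y8 || !y4) — y8 is true.
  18. (y2 || !y12 || y9) — y9 is true.
  19. (!y9 || y7) — y7 is true.
  20. (!y8 || !y4) — !y4 is true.
  21. (!y2 || !y5 || y4) — !y5 is true.
  22. (y11 || !y12) — !y12 is true.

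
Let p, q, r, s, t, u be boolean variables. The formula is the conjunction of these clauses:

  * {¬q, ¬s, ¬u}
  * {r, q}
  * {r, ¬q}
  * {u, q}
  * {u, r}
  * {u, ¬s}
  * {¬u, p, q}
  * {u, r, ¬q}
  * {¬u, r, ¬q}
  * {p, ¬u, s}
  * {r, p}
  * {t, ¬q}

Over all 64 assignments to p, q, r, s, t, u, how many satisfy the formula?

Split on q, then u.
  q=1, u=1: remaining (p,r,s,t) ∈ {(1,1,0,1)} — 1.
  q=1, u=0: remaining (p,r,s,t) ∈ {(0,1,0,1); (1,1,0,1)} — 2.
  q=0, u=1: remaining (p,r,s,t) ∈ {(1,1,0,0); (1,1,0,1); (1,1,1,0); (1,1,1,1)} — 4.
  q=0, u=0: a clause becomes empty — 0.
Total: 1 + 2 + 4 + 0 = 7.

7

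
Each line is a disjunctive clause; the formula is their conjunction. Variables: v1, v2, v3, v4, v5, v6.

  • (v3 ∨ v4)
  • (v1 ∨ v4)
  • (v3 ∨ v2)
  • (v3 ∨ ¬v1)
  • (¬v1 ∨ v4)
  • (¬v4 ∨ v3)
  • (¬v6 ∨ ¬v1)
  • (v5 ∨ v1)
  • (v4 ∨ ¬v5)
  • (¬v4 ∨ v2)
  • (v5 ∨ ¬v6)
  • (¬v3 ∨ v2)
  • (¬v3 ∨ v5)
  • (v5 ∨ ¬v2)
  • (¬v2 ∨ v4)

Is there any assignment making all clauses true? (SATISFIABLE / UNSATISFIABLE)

Try v1 = False.
  then v4 is forced to True.
  then v3 is forced to True.
  then v5 is forced to True.
  then v2 is forced to True.
v6 is now unconstrained; take v6 = True.
So v1=0  v2=1  v3=1  v4=1  v5=1  v6=1 is a satisfying assignment.

SATISFIABLE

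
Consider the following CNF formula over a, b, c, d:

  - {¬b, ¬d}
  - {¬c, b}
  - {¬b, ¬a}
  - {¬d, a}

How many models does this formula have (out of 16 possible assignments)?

The models are:
  a=F b=F c=F d=F
  a=F b=T c=F d=F
  a=F b=T c=T d=F
  a=T b=F c=F d=F
  a=T b=F c=F d=T
That's 5 in total.

5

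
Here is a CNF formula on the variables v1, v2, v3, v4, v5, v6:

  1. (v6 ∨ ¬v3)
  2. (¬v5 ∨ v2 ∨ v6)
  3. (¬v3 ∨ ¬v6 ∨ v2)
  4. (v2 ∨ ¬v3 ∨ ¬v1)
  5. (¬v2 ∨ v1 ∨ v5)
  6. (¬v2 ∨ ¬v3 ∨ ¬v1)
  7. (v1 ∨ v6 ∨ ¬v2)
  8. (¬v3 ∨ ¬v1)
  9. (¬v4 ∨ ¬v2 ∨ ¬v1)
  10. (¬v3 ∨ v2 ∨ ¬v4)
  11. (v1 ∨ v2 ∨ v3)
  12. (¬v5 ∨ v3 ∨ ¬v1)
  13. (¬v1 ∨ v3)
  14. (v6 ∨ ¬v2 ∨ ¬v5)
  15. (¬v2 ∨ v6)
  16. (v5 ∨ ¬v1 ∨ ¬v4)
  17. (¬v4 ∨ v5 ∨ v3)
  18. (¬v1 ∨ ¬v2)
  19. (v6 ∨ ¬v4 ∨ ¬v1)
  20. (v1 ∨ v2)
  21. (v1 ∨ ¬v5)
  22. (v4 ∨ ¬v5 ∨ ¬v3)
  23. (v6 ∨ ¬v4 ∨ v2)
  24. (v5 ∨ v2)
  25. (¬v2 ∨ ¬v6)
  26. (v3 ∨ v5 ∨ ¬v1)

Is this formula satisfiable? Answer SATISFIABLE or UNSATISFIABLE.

v2 = True:
  propagation gives v6=True; an empty clause results — contradiction.
v2 = False:
  propagation gives v1=True, v3=False; an empty clause results — contradiction.
Every branch closes, so no satisfying assignment exists.

UNSATISFIABLE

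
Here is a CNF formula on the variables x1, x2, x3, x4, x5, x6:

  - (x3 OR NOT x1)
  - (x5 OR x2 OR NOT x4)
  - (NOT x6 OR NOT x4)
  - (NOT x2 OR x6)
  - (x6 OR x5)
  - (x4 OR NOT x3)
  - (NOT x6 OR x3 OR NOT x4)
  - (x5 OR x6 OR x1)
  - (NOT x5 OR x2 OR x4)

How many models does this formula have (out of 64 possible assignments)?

The models are:
  x1=0 x2=0 x3=0 x4=0 x5=0 x6=1
  x1=0 x2=0 x3=0 x4=1 x5=1 x6=0
  x1=0 x2=0 x3=1 x4=1 x5=1 x6=0
  x1=0 x2=1 x3=0 x4=0 x5=0 x6=1
  x1=0 x2=1 x3=0 x4=0 x5=1 x6=1
  x1=1 x2=0 x3=1 x4=1 x5=1 x6=0
That's 6 in total.

6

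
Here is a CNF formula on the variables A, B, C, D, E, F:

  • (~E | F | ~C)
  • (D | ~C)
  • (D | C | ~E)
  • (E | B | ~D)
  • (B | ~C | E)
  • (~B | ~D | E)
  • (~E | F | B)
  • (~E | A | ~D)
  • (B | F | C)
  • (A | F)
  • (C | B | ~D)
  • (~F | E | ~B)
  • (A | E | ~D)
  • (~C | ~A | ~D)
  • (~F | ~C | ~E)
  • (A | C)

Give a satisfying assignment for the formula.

A=True  B=True  C=False  D=True  E=True  F=True

Set A = True and propagate.
For the remaining variables, B = True, C = False, D = True, E = True, F = True works.
Every clause has at least one true literal under this assignment.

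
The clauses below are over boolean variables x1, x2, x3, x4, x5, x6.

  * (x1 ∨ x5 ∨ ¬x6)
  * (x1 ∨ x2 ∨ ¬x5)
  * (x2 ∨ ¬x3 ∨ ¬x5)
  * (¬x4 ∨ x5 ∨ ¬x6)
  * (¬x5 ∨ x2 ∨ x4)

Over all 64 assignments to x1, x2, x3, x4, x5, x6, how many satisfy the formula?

38

Split on x5, then x2.
  x5=1, x2=1: x1, x3, x4, x6 free → 2^4 = 16.
  x5=1, x2=0: remaining (x1,x3,x4,x6) ∈ {(1,0,1,0); (1,0,1,1)} — 2.
  x5=0, x2=1: x3 free; 5 ways for (x1,x4,x6) × 2^1 = 10.
  x5=0, x2=0: x3 free; 5 ways for (x1,x4,x6) × 2^1 = 10.
Total: 16 + 2 + 10 + 10 = 38.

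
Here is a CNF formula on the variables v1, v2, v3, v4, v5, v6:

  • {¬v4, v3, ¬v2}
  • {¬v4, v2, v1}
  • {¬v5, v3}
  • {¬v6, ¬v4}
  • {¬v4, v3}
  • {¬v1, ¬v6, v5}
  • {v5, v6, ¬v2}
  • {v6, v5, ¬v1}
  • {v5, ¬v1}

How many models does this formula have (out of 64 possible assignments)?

Case analysis on v5 and v1:
  v5=1, v1=1: v2 free; 3 ways for (v3,v4,v6) × 2^1 = 6.
  v5=1, v1=0: 5 of the 16 assignments to (v2,v3,v4,v6) work.
  v5=0, v1=1: a clause becomes empty — 0.
  v5=0, v1=0: v3 free; 3 ways for (v2,v4,v6) × 2^1 = 6.
Total: 6 + 5 + 0 + 6 = 17.

17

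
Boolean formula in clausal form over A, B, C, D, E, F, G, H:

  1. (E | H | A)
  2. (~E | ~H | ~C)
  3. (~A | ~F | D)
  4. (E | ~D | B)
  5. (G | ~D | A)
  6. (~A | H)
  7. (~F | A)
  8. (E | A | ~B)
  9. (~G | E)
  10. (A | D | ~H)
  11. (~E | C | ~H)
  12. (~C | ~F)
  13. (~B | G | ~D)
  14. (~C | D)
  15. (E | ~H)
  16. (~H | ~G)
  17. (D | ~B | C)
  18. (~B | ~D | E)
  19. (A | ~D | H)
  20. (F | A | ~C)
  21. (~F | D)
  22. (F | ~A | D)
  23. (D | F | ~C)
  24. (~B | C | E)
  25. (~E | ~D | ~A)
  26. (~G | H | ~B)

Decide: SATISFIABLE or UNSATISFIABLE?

SATISFIABLE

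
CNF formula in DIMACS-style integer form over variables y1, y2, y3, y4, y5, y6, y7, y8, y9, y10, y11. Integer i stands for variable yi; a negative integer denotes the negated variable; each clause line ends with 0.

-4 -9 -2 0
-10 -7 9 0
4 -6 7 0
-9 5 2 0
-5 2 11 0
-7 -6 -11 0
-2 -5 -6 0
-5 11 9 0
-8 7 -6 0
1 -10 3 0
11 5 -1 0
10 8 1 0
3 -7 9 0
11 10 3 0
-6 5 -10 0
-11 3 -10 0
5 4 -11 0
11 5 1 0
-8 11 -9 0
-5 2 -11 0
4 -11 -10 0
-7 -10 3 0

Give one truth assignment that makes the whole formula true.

y1=T, y2=T, y3=F, y4=T, y5=F, y6=T, y7=F, y8=F, y9=F, y10=F, y11=T

Branch on y1: take y1 = True.
Branch on y2: take y2 = True.
The remaining clauses are satisfied by y3 = False, y4 = True, y5 = False, y6 = True, y7 = False, y8 = False, y9 = False, y10 = False, y11 = True.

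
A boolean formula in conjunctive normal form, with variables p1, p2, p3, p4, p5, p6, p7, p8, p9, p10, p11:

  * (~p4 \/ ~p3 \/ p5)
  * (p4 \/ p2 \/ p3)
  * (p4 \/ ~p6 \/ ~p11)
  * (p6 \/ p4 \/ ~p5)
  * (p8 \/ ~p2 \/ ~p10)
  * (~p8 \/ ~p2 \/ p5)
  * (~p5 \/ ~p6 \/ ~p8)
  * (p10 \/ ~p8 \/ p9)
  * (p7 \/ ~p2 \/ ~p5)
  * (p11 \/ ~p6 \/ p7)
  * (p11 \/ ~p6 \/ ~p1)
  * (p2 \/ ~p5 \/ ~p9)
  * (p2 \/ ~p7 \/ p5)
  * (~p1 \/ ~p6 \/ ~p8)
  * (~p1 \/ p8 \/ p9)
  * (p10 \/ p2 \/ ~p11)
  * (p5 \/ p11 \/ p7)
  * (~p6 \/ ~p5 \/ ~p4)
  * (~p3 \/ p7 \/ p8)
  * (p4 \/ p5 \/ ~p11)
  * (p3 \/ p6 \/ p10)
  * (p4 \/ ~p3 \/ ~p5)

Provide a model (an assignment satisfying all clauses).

Set p1 = True and propagate.
For the remaining variables, p2 = True, p3 = False, p4 = True, p5 = True, p6 = False, p7 = True, p8 = True, p9 = False, p10 = True, p11 = True works.

p1 = T, p2 = T, p3 = F, p4 = T, p5 = T, p6 = F, p7 = T, p8 = T, p9 = F, p10 = T, p11 = T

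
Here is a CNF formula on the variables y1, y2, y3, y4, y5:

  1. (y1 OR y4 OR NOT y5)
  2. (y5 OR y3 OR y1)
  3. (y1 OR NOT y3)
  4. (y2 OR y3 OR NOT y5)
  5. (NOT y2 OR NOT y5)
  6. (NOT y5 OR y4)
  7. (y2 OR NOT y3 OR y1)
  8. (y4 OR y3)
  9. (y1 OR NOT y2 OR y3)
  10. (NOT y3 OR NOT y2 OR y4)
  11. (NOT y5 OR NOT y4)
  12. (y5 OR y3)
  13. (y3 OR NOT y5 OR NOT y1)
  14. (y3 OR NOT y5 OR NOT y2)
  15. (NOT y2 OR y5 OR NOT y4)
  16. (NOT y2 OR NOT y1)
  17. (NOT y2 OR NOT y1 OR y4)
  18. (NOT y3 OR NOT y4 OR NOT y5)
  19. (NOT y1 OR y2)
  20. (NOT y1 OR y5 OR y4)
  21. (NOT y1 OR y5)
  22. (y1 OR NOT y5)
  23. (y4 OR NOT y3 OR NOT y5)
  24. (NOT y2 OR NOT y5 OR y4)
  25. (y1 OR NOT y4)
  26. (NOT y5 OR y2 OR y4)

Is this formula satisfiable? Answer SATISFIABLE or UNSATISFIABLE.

y5 = True:
  propagation gives y2=False, y3=True, y1=True; an empty clause results — contradiction.
y5 = False:
  propagation gives y3=True, y1=True; an empty clause results — contradiction.
Every branch closes, so no satisfying assignment exists.

UNSATISFIABLE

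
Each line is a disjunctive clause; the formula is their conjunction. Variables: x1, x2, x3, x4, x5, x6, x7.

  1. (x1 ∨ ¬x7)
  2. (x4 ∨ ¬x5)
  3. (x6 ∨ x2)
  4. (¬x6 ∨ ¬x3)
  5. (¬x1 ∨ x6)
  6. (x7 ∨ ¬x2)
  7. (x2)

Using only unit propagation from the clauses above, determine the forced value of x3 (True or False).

(x2) stands alone — x2 = True.
(x7 ∨ ¬x2) with x2 = True leaves only x7, so x7 = True.
In (¬x7 ∨ x1), ¬x7 is now false; x1 must hold, so x1 = True.
(x6 ∨ ¬x1) with x1 = True leaves only x6, so x6 = True.
In (¬x6 ∨ ¬x3), ¬x6 is now false; ¬x3 must hold, so x3 = False.

False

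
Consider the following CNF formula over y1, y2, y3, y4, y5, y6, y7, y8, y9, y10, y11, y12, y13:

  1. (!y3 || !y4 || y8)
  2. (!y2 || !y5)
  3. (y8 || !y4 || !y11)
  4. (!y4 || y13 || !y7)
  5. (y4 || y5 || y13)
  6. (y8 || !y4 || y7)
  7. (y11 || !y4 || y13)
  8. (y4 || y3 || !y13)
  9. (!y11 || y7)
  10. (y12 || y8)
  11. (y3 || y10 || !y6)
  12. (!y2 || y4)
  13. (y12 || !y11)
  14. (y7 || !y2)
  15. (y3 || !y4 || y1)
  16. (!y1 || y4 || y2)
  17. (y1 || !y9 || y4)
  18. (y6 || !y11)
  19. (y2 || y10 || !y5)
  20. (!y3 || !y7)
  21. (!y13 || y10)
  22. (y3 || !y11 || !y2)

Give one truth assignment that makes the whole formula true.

Pure literal: y8 appears only positively; assign y8 = True.
y9 occurs only negated in the remaining clauses — set y9 = False.
Branch on y1: take y1 = False.
Try y2 = False.
Branch on y3: take y3 = True.
  then y7 is forced to False.
  then y11 is forced to False.
For the remaining variables, y4 = False, y5 = False, y6 = True, y10 = True, y12 = True, y13 = True works.
Every clause has at least one true literal under this assignment.
Check each clause:
  1. (!y4 || !y3 || y8) — y8 is true.
  2. (!y5 || !y2) — !y5 is true.
  3. (!y11 || y8 || !y4) — y8 is true.
  4. (y13 || !y4 || !y7) — !y7 is true.
  5. (y5 || y4 || y13) — y13 is true.
  6. (y7 || y8 || !y4) — y8 is true.
  7. (!y4 || y13 || y11) — !y4 is true.
  8. (y4 || y3 || !y13) — y3 is true.
  9. (!y11 || y7) — !y11 is true.
  10. (y8 || y12) — y8 is true.
  11. (!y6 || y10 || y3) — y10 is true.
  12. (!y2 || y4) — !y2 is true.
  13. (!y11 || y12) — y12 is true.
  14. (y7 || !y2) — !y2 is true.
  15. (y3 || !y4 || y1) — y3 is true.
  16. (!y1 || y2 || y4) — !y1 is true.
  17. (y1 || y4 || !y9) — !y9 is true.
  18. (y6 || !y11) — !y11 is true.
  19. (y10 || y2 || !y5) — y10 is true.
  20. (!y7 || !y3) — !y7 is true.
  21. (y10 || !y13) — y10 is true.
  22. (y3 || !y2 || !y11) — y3 is true.

y1=F, y2=F, y3=T, y4=F, y5=F, y6=T, y7=F, y8=T, y9=F, y10=T, y11=F, y12=T, y13=T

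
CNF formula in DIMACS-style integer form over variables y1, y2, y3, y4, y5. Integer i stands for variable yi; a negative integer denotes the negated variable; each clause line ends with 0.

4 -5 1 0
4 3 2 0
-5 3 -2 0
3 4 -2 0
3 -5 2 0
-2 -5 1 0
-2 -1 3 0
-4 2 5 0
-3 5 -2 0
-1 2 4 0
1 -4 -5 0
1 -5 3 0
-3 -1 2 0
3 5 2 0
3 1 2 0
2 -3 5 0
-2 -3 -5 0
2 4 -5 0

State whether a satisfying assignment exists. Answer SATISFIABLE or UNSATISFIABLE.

Try y1 = False.
Set y2 = True and propagate.
  then y5 is forced to False.
  then y3 is forced to False.
  then y4 is forced to True.
So y1=F, y2=T, y3=F, y4=T, y5=F is a satisfying assignment.

SATISFIABLE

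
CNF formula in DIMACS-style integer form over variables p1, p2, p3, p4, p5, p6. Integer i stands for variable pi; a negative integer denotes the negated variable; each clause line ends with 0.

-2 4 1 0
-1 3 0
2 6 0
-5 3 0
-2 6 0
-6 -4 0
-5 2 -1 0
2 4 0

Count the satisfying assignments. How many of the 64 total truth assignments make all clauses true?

2

The models are:
  p1=T p2=T p3=T p4=F p5=F p6=T
  p1=T p2=T p3=T p4=F p5=T p6=T
That's 2 in total.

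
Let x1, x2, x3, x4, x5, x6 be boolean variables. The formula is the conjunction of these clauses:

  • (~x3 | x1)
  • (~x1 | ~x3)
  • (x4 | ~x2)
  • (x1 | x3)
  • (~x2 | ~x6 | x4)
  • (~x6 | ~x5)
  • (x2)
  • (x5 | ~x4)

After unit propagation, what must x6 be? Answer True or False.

False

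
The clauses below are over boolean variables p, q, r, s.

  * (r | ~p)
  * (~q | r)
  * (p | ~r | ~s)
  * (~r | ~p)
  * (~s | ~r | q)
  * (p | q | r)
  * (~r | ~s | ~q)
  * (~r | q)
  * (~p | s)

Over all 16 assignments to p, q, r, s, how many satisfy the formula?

Satisfying assignments:
  p=F q=T r=T s=F
That's 1 in total.

1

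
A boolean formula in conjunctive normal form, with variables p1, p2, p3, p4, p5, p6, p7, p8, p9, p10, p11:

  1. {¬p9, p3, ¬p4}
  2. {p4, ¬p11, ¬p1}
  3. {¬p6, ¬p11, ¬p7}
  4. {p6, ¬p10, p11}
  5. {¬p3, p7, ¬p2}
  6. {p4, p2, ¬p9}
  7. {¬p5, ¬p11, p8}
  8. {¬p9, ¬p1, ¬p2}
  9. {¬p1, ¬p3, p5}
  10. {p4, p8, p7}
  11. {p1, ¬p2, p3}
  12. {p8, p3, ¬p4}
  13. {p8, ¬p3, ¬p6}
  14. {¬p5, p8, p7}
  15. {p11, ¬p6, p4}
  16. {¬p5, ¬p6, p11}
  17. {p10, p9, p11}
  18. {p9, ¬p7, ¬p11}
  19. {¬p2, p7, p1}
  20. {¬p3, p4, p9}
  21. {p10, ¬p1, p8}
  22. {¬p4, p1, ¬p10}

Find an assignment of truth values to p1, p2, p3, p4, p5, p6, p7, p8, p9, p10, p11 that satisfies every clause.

p1=1, p2=0, p3=1, p4=1, p5=1, p6=0, p7=0, p8=1, p9=0, p10=1, p11=1

p8 occurs only positively in the remaining clauses — set p8 = True.
Set p1 = True and propagate.
Branch on p2: take p2 = False.
For the remaining variables, p3 = True, p4 = True, p5 = True, p6 = False, p7 = False, p9 = False, p10 = True, p11 = True works.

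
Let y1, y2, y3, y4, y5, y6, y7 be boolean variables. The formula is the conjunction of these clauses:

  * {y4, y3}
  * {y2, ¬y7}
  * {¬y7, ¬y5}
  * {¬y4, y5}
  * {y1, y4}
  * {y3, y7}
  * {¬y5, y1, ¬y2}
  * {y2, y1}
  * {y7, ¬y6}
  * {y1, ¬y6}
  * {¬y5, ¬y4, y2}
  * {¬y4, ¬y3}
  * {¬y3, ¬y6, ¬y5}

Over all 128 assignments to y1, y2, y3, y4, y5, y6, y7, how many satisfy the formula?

The models are:
  y1=T y2=F y3=T y4=F y5=F y6=F y7=F
  y1=T y2=F y3=T y4=F y5=T y6=F y7=F
  y1=T y2=T y3=T y4=F y5=F y6=F y7=F
  y1=T y2=T y3=T y4=F y5=F y6=F y7=T
  y1=T y2=T y3=T y4=F y5=F y6=T y7=T
  y1=T y2=T y3=T y4=F y5=T y6=F y7=F
Count: 6.

6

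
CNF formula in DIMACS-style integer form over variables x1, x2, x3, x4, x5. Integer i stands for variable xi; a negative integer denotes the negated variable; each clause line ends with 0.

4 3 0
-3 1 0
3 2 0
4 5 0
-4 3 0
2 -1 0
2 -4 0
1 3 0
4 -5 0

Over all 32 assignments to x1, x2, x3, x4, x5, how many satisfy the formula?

2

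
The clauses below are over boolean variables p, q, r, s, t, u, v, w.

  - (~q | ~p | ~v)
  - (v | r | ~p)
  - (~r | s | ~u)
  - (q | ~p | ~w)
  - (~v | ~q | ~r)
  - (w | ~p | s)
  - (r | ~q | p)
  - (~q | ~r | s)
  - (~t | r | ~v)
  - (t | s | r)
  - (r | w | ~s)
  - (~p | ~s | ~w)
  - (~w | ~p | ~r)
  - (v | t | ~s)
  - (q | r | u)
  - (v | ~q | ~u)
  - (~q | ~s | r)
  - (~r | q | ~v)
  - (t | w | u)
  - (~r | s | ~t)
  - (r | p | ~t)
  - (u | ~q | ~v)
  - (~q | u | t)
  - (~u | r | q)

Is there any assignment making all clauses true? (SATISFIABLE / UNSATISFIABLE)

SATISFIABLE

Set p = False and propagate.
Try q = False.
Branch on r: take r = True.
  then v is forced to False.
The remaining clauses are satisfied by s = True, t = True, u = True, w = False.
So p = False, q = False, r = True, s = True, t = True, u = True, v = False, w = False is a satisfying assignment.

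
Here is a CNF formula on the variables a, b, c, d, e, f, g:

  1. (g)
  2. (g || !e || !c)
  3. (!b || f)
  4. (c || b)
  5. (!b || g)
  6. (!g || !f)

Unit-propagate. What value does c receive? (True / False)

True

(g) stands alone — g = True.
(!g || !f): since g = True, the clause reduces to (!f). f = False.
In (f || !b), f is now false; !b must hold, so b = False.
In (b || c), b is now false; c must hold, so c = True.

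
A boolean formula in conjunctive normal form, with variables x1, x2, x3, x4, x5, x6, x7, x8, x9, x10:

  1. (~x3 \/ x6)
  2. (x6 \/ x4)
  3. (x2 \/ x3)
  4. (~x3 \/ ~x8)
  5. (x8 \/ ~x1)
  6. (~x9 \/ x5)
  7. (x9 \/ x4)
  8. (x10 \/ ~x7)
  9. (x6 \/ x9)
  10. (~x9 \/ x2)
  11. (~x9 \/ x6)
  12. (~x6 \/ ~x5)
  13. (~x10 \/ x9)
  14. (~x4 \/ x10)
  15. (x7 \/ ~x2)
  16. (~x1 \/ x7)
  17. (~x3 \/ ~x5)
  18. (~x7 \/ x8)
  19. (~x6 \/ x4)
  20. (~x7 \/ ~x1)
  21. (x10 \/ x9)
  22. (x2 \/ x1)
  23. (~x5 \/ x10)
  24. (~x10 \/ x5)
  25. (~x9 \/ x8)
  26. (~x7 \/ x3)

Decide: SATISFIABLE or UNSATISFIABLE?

UNSATISFIABLE

x9 = True:
  propagation gives x5=True, x2=True, x6=True; an empty clause results — contradiction.
x9 = False:
  propagation gives x4=True, x6=True, x5=False, x10=False; an empty clause results — contradiction.
Every branch closes, so no satisfying assignment exists.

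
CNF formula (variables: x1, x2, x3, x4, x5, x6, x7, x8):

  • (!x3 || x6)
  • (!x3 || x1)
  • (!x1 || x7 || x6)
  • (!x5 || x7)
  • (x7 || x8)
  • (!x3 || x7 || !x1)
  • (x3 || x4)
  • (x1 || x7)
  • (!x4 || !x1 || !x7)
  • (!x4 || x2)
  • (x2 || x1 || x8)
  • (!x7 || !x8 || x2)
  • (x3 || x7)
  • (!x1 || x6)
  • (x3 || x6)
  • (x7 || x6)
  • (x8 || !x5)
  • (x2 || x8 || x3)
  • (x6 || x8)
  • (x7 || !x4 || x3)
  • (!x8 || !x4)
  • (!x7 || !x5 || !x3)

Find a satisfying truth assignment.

x1=True  x2=True  x3=True  x4=False  x5=False  x6=True  x7=True  x8=True

Pure literal: x2 appears only positively; assign x2 = True.
x5 occurs only negated in the remaining clauses — set x5 = False.
Branch on x1: take x1 = True.
  then x6 is forced to True.
The remaining clauses are satisfied by x3 = True, x4 = False, x7 = True, x8 = True.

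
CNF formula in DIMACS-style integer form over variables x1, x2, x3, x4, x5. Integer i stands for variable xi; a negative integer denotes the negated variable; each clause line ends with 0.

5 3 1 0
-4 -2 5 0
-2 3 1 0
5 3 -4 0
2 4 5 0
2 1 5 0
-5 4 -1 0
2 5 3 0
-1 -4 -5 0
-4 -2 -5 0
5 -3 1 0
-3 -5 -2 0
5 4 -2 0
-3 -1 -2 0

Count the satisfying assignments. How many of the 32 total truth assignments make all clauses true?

Satisfying assignments:
  x1=F x2=F x3=F x4=F x5=T
  x1=F x2=F x3=F x4=T x5=T
  x1=F x2=F x3=T x4=F x5=T
  x1=F x2=F x3=T x4=T x5=T
  x1=T x2=F x3=T x4=T x5=F
That's 5 in total.

5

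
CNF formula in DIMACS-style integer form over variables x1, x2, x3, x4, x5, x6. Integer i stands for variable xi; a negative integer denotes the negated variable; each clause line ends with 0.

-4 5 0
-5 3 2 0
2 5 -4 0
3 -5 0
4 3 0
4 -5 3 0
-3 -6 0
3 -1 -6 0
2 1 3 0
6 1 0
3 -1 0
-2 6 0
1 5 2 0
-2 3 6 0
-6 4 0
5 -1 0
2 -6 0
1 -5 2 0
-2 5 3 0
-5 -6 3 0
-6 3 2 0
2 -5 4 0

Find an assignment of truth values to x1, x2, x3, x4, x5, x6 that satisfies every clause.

x1 = 1, x2 = 0, x3 = 1, x4 = 1, x5 = 1, x6 = 0

Branch on x1: take x1 = True.
  then x3 is forced to True.
  then x6 is forced to False.
  then x2 is forced to False.
  then x5 is forced to True.
  then x4 is forced to True.
Check each clause:
  1. {¬x4, x5} — x5 is true.
  2. {x3, x2, ¬x5} — x3 is true.
  3. {¬x4, x2, x5} — x5 is true.
  4. {¬x5, x3} — x3 is true.
  5. {x3, x4} — x3 is true.
  6. {x4, ¬x5, x3} — x3 is true.
  7. {¬x6, ¬x3} — ¬x6 is true.
  8. {¬x6, x3, ¬x1} — ¬x6 is true.
  9. {x3, x1, x2} — x1 is true.
  10. {x1, x6} — x1 is true.
  11. {x3, ¬x1} — x3 is true.
  12. {x6, ¬x2} — ¬x2 is true.
  13. {x1, x2, x5} — x1 is true.
  14. {x3, x6, ¬x2} — x3 is true.
  15. {¬x6, x4} — ¬x6 is true.
  16. {x5, ¬x1} — x5 is true.
  17. {¬x6, x2} — ¬x6 is true.
  18. {¬x5, x1, x2} — x1 is true.
  19. {¬x2, x5, x3} — x3 is true.
  20. {x3, ¬x5, ¬x6} — ¬x6 is true.
  21. {x2, ¬x6, x3} — x3 is true.
  22. {x4, ¬x5, x2} — x4 is true.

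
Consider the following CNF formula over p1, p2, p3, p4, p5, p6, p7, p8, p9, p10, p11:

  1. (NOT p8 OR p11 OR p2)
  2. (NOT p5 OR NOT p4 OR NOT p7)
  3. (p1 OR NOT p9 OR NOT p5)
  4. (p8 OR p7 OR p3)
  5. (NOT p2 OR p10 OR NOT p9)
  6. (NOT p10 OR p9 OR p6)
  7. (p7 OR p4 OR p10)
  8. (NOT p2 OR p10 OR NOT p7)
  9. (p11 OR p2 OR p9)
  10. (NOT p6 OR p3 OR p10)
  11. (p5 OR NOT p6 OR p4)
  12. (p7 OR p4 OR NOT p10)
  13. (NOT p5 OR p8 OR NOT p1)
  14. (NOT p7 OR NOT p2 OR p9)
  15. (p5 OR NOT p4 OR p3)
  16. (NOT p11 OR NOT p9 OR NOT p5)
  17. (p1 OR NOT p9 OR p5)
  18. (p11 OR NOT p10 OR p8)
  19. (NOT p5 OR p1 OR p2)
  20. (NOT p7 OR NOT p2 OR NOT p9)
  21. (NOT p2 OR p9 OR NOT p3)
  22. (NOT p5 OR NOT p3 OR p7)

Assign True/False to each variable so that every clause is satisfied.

p1 = False  p2 = False  p3 = True  p4 = True  p5 = False  p6 = False  p7 = True  p8 = True  p9 = False  p10 = False  p11 = True

Try p1 = False.
For the remaining variables, p2 = False, p3 = True, p4 = True, p5 = False, p6 = False, p7 = True, p8 = True, p9 = False, p10 = False, p11 = True works.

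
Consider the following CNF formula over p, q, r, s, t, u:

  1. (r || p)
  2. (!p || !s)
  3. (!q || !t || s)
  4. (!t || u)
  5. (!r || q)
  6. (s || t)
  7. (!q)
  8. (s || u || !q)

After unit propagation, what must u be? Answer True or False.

True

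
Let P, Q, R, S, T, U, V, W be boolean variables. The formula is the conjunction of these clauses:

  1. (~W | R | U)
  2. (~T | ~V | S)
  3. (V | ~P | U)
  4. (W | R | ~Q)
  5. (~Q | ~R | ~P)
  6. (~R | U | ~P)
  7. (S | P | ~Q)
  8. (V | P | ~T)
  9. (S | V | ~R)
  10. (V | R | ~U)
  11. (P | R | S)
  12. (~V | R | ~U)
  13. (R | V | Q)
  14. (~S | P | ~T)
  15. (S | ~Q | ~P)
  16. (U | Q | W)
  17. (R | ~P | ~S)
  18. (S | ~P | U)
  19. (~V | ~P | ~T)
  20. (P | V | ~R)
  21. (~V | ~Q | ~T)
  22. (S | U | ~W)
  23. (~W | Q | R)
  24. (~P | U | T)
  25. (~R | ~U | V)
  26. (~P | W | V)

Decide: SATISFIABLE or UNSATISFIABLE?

Set P = False and propagate.
The remaining clauses are satisfied by Q = False, R = True, S = False, T = False, U = True, V = True, W = False.
Every clause has at least one true literal under this assignment.
So P = 0, Q = 0, R = 1, S = 0, T = 0, U = 1, V = 1, W = 0 is a satisfying assignment.

SATISFIABLE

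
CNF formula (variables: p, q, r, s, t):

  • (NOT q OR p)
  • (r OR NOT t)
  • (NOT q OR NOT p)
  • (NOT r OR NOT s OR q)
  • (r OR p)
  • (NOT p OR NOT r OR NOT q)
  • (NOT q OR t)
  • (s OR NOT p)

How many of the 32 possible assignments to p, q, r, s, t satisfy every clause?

3

The models are:
  p=0 q=0 r=1 s=0 t=0
  p=0 q=0 r=1 s=0 t=1
  p=1 q=0 r=0 s=1 t=0
That's 3 in total.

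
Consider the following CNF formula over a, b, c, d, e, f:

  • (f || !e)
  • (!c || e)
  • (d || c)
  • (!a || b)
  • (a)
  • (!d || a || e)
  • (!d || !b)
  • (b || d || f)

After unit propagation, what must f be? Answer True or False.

True

(a) stands alone — a = True.
(b || !a) with a = True leaves only b, so b = True.
In (!d || !b), !b is now false; !d must hold, so d = False.
(c || d) with d = False leaves only c, so c = True.
(!c || e) with c = True leaves only e, so e = True.
From (!e || f) and e = True: f = True.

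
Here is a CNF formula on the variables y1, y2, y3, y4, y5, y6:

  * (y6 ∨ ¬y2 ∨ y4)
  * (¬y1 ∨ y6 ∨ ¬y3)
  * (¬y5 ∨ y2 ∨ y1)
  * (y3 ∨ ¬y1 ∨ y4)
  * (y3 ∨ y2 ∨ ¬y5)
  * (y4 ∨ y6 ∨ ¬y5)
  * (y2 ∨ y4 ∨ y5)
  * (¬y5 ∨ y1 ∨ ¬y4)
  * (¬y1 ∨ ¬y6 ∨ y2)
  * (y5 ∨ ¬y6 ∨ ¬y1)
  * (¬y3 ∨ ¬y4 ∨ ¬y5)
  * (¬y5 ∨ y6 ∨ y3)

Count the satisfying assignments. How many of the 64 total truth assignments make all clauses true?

16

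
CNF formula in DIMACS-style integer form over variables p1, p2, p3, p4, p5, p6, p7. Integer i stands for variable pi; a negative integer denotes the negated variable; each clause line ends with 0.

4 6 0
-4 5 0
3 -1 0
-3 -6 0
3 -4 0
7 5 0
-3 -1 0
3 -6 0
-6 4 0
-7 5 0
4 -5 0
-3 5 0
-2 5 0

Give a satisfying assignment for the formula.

p1=F, p2=T, p3=T, p4=T, p5=T, p6=F, p7=T

Check each clause:
  1. (p4 || p6) — p4 is true.
  2. (!p4 || p5) — p5 is true.
  3. (p3 || !p1) — p3 is true.
  4. (!p6 || !p3) — !p6 is true.
  5. (!p4 || p3) — p3 is true.
  6. (p7 || p5) — p5 is true.
  7. (!p1 || !p3) — !p1 is true.
  8. (p3 || !p6) — !p6 is true.
  9. (p4 || !p6) — !p6 is true.
  10. (p5 || !p7) — p5 is true.
  11. (!p5 || p4) — p4 is true.
  12. (!p3 || p5) — p5 is true.
  13. (!p2 || p5) — p5 is true.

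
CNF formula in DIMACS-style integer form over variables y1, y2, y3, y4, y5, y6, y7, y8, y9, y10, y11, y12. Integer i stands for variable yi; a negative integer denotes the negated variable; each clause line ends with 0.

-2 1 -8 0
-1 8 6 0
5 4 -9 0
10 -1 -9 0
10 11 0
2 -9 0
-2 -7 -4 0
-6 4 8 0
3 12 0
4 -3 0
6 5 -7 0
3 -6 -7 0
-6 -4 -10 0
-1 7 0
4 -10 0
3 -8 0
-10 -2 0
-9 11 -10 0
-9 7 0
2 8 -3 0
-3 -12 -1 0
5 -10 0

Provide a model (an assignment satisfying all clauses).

y5 occurs only positively in the remaining clauses — set y5 = True.
Pure literal: y9 appears only negated; assign y9 = False.
Branch on y1: take y1 = False.
The remaining clauses are satisfied by y2 = False, y3 = True, y4 = True, y6 = False, y7 = True, y8 = True, y10 = True, y11 = True, y12 = True.
Check each clause:
  1. (NOT y8 OR y1 OR NOT y2) — NOT y2 is true.
  2. (y6 OR NOT y1 OR y8) — y8 is true.
  3. (y5 OR y4 OR NOT y9) — y4 is true.
  4. (y10 OR NOT y9 OR NOT y1) — y10 is true.
  5. (y11 OR y10) — y10 is true.
  6. (NOT y9 OR y2) — NOT y9 is true.
  7. (NOT y7 OR NOT y2 OR NOT y4) — NOT y2 is true.
  8. (y8 OR y4 OR NOT y6) — y8 is true.
  9. (y3 OR y12) — y3 is true.
  10. (NOT y3 OR y4) — y4 is true.
  11. (NOT y7 OR y5 OR y6) — y5 is true.
  12. (NOT y6 OR y3 OR NOT y7) — NOT y6 is true.
  13. (NOT y4 OR NOT y10 OR NOT y6) — NOT y6 is true.
  14. (NOT y1 OR y7) — NOT y1 is true.
  15. (y4 OR NOT y10) — y4 is true.
  16. (NOT y8 OR y3) — y3 is true.
  17. (NOT y10 OR NOT y2) — NOT y2 is true.
  18. (NOT y9 OR y11 OR NOT y10) — y11 is true.
  19. (y7 OR NOT y9) — NOT y9 is true.
  20. (y8 OR y2 OR NOT y3) — y8 is true.
  21. (NOT y3 OR NOT y12 OR NOT y1) — NOT y1 is true.
  22. (NOT y10 OR y5) — y5 is true.

y1=0  y2=0  y3=1  y4=1  y5=1  y6=0  y7=1  y8=1  y9=0  y10=1  y11=1  y12=1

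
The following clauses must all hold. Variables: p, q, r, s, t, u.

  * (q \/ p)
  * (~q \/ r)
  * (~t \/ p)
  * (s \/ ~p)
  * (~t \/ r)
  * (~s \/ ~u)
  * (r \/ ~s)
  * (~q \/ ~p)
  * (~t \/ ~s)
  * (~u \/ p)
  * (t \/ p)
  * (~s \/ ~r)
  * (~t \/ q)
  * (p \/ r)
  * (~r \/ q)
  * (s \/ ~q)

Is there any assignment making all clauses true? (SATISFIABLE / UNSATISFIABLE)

p = True:
  propagation gives s=True, u=False, r=True; an empty clause results — contradiction.
p = False:
  propagation gives q=True, r=True, t=False; an empty clause results — contradiction.
Every branch closes, so no satisfying assignment exists.

UNSATISFIABLE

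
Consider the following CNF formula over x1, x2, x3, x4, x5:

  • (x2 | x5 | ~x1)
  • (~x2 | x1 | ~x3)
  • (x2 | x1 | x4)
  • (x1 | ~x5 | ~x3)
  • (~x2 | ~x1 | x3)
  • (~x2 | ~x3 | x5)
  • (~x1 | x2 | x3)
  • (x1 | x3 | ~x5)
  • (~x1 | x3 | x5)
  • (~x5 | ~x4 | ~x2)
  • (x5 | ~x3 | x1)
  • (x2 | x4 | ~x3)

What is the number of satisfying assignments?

5

The models are:
  x1=0 x2=0 x3=0 x4=1 x5=0
  x1=0 x2=1 x3=0 x4=0 x5=0
  x1=0 x2=1 x3=0 x4=1 x5=0
  x1=1 x2=0 x3=1 x4=1 x5=1
  x1=1 x2=1 x3=1 x4=0 x5=1
Count: 5.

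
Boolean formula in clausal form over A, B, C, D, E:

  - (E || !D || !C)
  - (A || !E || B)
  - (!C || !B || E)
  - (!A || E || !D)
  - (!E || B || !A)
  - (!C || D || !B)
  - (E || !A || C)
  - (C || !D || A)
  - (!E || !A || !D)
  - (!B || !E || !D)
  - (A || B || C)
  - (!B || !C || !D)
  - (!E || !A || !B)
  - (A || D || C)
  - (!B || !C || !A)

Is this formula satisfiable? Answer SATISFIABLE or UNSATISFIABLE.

SATISFIABLE

Branch on A: take A = True.
Branch on B: take B = False.
  then E is forced to False.
  then D is forced to False.
  then C is forced to True.
So A=True, B=False, C=True, D=False, E=False is a satisfying assignment.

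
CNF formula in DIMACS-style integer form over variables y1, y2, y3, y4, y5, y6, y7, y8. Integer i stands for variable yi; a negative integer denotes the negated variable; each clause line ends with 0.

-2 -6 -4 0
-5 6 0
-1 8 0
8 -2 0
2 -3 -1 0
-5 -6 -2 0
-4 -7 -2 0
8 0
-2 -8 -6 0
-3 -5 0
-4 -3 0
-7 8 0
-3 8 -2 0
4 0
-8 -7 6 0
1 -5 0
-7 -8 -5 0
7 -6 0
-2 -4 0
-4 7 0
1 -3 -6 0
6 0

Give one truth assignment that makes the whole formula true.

y1 = T, y2 = F, y3 = F, y4 = T, y5 = F, y6 = T, y7 = T, y8 = T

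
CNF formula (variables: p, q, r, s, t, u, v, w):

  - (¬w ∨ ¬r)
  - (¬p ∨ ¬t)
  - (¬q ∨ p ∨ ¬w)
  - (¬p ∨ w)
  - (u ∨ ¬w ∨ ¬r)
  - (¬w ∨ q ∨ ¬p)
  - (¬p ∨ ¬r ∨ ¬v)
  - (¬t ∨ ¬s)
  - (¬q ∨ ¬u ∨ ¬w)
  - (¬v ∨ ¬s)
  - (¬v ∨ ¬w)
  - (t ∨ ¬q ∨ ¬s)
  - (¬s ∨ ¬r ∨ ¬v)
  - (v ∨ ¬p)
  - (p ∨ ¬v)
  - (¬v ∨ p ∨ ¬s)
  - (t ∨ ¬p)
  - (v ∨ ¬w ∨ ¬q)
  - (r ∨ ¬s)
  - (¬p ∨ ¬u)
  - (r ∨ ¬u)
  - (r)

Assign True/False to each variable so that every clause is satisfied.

p = False  q = True  r = True  s = False  t = True  u = False  v = False  w = False

The clause (r) is unit: r must be True.
Unit propagation: (¬w) forces w = False.
(¬p) is a unit clause, so p = False.
Unit propagation: (¬v) forces v = False.
Pure literal: s appears only negated; assign s = False.
q, t, u are now unconstrained; take q = True, t = True, u = False.
Every clause has at least one true literal under this assignment.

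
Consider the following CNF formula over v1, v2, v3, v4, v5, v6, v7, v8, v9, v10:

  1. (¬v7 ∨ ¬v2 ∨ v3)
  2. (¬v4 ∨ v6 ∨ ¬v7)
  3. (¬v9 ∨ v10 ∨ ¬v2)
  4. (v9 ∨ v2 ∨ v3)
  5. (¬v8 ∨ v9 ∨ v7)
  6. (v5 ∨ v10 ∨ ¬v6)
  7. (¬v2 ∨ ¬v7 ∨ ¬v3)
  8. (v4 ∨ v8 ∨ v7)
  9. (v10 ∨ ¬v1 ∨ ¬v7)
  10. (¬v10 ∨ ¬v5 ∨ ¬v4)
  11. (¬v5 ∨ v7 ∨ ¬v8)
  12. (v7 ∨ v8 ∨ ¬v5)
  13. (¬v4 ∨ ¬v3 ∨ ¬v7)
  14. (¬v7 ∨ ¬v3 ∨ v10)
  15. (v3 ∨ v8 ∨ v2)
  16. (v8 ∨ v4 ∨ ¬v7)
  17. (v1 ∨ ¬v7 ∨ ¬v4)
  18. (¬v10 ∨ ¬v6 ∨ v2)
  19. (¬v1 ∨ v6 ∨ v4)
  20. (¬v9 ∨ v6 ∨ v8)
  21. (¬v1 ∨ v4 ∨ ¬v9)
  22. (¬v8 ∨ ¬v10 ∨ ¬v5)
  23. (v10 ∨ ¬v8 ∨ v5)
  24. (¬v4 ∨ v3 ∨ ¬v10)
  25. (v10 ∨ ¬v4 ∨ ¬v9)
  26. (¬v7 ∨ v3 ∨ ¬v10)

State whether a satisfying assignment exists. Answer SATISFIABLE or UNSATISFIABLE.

SATISFIABLE

Branch on v1: take v1 = False.
Branch on v2: take v2 = True.
For the remaining variables, v3 = True, v4 = True, v5 = False, v6 = False, v7 = False, v8 = False, v9 = False, v10 = False works.
Every clause has at least one true literal under this assignment.
So v1=F  v2=T  v3=T  v4=T  v5=F  v6=F  v7=F  v8=F  v9=F  v10=F is a satisfying assignment.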